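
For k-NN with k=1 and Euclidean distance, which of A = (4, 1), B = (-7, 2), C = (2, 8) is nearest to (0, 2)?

Distances: d(A) ≈ 4.1231, d(B) = 7, d(C) ≈ 6.3246. Nearest: A = (4, 1) with distance 4.1231.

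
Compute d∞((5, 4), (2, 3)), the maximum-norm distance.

max(|x_i - y_i|) = max(|5 - 2|, |4 - 3|) = max(3, 1) = 3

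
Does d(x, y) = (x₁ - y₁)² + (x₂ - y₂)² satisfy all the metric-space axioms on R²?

No. The squared Euclidean distance fails the triangle inequality. Counterexample: x = (0, 0), y = (3, 1), z = (6, 2). d(x,z) = 6² + 2² = 40, but d(x,y) + d(y,z) = (3² + 1²) + (3² + 1²) = 10 + 10 = 20. Since 40 > 20, the triangle inequality is violated. (Note: √d, the ordinary Euclidean distance, IS a metric.)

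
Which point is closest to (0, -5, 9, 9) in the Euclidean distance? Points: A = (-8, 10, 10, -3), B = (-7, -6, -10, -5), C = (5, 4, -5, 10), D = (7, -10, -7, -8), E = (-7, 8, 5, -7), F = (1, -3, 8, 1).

Distances: d(A) ≈ 20.8327, d(B) ≈ 24.6374, d(C) ≈ 17.4069, d(D) ≈ 24.8797, d(E) ≈ 22.1359, d(F) ≈ 8.3666. Nearest: F = (1, -3, 8, 1) with distance 8.3666.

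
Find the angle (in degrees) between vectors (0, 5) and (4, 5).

With u = (0, 5), v = (4, 5):
u·v = 0·4 + 5·5 = 0 + 25 = 25.
|u| = √(0² + 5²) = √25, |v| = √(4² + 5²) = √41, so |u||v| = √(25·41) = √1025.
cos θ = (u·v)/(|u||v|) = 25/√1025 ≈ 0.780869
θ = arccos(0.780869) ≈ 38.66°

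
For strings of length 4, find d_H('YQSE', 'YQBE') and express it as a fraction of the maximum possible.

Differing positions: 3. Hamming distance = 1. The maximum possible Hamming distance for length-4 strings is 4, so d_H/4 = 1/4 = 0.25.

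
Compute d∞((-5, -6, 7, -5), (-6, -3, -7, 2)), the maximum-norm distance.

max(|x_i - y_i|) = max(|-5 - (-6)|, |-6 - (-3)|, |7 - (-7)|, |-5 - 2|) = max(1, 3, 14, 7) = 14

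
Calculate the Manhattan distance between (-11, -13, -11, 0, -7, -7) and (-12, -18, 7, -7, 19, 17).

Σ|x_i - y_i| = |-11 - (-12)| + |-13 - (-18)| + |-11 - 7| + |0 - (-7)| + |-7 - 19| + |-7 - 17| = 1 + 5 + 18 + 7 + 26 + 24 = 81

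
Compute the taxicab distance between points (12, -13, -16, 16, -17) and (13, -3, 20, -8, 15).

Σ|x_i - y_i| = |12 - 13| + |-13 - (-3)| + |-16 - 20| + |16 - (-8)| + |-17 - 15| = 1 + 10 + 36 + 24 + 32 = 103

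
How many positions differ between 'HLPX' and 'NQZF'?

Differing positions: 1, 2, 3, 4. Hamming distance = 4.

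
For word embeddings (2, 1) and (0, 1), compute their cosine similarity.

With u = (2, 1), v = (0, 1):
u·v = 2·0 + 1·1 = 0 + 1 = 1.
|u| = √(2² + 1²) = √5, |v| = √(0² + 1²) = √1, so |u||v| = √(5·1) = √5.
cos θ = (u·v)/(|u||v|) = 1/√5 ≈ 0.4472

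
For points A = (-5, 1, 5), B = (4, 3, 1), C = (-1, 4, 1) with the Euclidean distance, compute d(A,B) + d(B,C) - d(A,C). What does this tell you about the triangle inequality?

d(A,B) = √(9² + 2² + 4²) = √101 ≈ 10.0499, d(B,C) = √(5² + 1² + 0²) = √26 ≈ 5.099, d(A,C) = √(4² + 3² + 4²) = √41 ≈ 6.4031.
d(A,B) + d(B,C) - d(A,C) = 10.0499 + 5.099 - 6.4031 = 15.1489 - 6.4031 = 8.7458 (to 4 decimal places). This is ≥ 0, so the triangle inequality holds for these points.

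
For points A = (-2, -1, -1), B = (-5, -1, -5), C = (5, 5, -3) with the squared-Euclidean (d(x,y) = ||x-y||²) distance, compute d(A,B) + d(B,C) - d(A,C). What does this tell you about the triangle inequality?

d(A,B) = 3² + 0² + 4² = 25, d(B,C) = 10² + 6² + 2² = 140, d(A,C) = 7² + 6² + 2² = 89.
d(A,B) + d(B,C) - d(A,C) = 25 + 140 - 89 = 165 - 89 = 76. This is ≥ 0, so the triangle inequality holds for these points.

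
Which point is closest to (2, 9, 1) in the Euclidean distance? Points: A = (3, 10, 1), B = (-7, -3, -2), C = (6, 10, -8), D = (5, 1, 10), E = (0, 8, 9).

Distances: d(A) ≈ 1.4142, d(B) ≈ 15.2971, d(C) ≈ 9.8995, d(D) ≈ 12.4097, d(E) ≈ 8.3066. Nearest: A = (3, 10, 1) with distance 1.4142.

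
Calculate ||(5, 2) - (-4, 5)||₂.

√(Σ(x_i - y_i)²) = √((5 - (-4))² + (2 - 5)²)
= √(9² + (-3)²) = √(81 + 9) = √90 ≈ 9.4868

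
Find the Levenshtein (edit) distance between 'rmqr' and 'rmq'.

Let D[i][j] be the edit distance between the first i characters of 'rmqr' and the first j characters of 'rmq', with D[i][0] = i, D[0][j] = j, and D[i][j] = D[i-1][j-1] if the characters match, else 1 + min(D[i-1][j], D[i][j-1], D[i-1][j-1]). Filling the table (rows: prefixes of 'rmqr', columns: prefixes of 'rmq'):
     ε  r  m  q
  ε  0  1  2  3
  r  1  0  1  2
  m  2  1  0  1
  q  3  2  1  0
  r  4  3  2  1
The bottom-right entry gives D[4][3] = 1, so no sequence of fewer than 1 edit works. Backtracking through the table gives one optimal edit sequence (1 edit):
  rmqr → rmq (del r @4)
Edit distance = 1.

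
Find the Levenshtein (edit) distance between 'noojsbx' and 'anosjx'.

Let D[i][j] be the edit distance between the first i characters of 'noojsbx' and the first j characters of 'anosjx', with D[i][0] = i, D[0][j] = j, and D[i][j] = D[i-1][j-1] if the characters match, else 1 + min(D[i-1][j], D[i][j-1], D[i-1][j-1]). Filling the table (rows: prefixes of 'noojsbx', columns: prefixes of 'anosjx'):
     ε  a  n  o  s  j  x
  ε  0  1  2  3  4  5  6
  n  1  1  1  2  3  4  5
  o  2  2  2  1  2  3  4
  o  3  3  3  2  2  3  4
  j  4  4  4  3  3  2  3
  s  5  5  5  4  3  3  3
  b  6  6  6  5  4  4  4
  x  7  7  7  6  5  5  4
The bottom-right entry gives D[7][6] = 4, so no sequence of fewer than 4 edits works. Backtracking through the table gives one optimal edit sequence (4 edits):
  noojsbx → aoojsbx (sub n→a @1)
  aoojsbx → anojsbx (sub o→n @2)
  anojsbx → anosbx (del j @4)
  anosbx → anosjx (sub b→j @5)
Edit distance = 4.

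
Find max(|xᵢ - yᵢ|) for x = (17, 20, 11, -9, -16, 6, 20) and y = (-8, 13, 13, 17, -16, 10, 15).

max(|x_i - y_i|) = max(|17 - (-8)|, |20 - 13|, |11 - 13|, |-9 - 17|, |-16 - (-16)|, |6 - 10|, |20 - 15|) = max(25, 7, 2, 26, 0, 4, 5) = 26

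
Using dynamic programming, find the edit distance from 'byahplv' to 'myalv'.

Let D[i][j] be the edit distance between the first i characters of 'byahplv' and the first j characters of 'myalv', with D[i][0] = i, D[0][j] = j, and D[i][j] = D[i-1][j-1] if the characters match, else 1 + min(D[i-1][j], D[i][j-1], D[i-1][j-1]). Filling the table (rows: prefixes of 'byahplv', columns: prefixes of 'myalv'):
     ε  m  y  a  l  v
  ε  0  1  2  3  4  5
  b  1  1  2  3  4  5
  y  2  2  1  2  3  4
  a  3  3  2  1  2  3
  h  4  4  3  2  2  3
  p  5  5  4  3  3  3
  l  6  6  5  4  3  4
  v  7  7  6  5  4  3
The bottom-right entry gives D[7][5] = 3, so no sequence of fewer than 3 edits works. Backtracking through the table gives one optimal edit sequence (3 edits):
  byahplv → myahplv (sub b→m @1)
  myahplv → myaplv (del h @4)
  myaplv → myalv (del p @4)
Edit distance = 3.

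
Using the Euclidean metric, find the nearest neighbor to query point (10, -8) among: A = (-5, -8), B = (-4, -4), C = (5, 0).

Distances: d(A) = 15, d(B) ≈ 14.5602, d(C) ≈ 9.434. Nearest: C = (5, 0) with distance 9.434.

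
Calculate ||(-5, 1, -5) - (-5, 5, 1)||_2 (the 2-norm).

(Σ|x_i - y_i|^2)^(1/2) = (|-5 - (-5)|^2 + |1 - 5|^2 + |-5 - 1|^2)^(1/2)
= (0^2 + 4^2 + 6^2)^(1/2) = (0 + 16 + 36)^(1/2) = (52)^(1/2) ≈ 7.2111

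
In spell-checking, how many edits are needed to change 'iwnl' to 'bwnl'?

Let D[i][j] be the edit distance between the first i characters of 'iwnl' and the first j characters of 'bwnl', with D[i][0] = i, D[0][j] = j, and D[i][j] = D[i-1][j-1] if the characters match, else 1 + min(D[i-1][j], D[i][j-1], D[i-1][j-1]). Filling the table (rows: prefixes of 'iwnl', columns: prefixes of 'bwnl'):
     ε  b  w  n  l
  ε  0  1  2  3  4
  i  1  1  2  3  4
  w  2  2  1  2  3
  n  3  3  2  1  2
  l  4  4  3  2  1
The bottom-right entry gives D[4][4] = 1, so no sequence of fewer than 1 edit works. Backtracking through the table gives one optimal edit sequence (1 edit):
  iwnl → bwnl (sub i→b @1)
Edit distance = 1.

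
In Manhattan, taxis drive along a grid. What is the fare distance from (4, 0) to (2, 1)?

Σ|x_i - y_i| = |4 - 2| + |0 - 1| = 2 + 1 = 3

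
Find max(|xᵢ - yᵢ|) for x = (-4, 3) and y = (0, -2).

max(|x_i - y_i|) = max(|-4 - 0|, |3 - (-2)|) = max(4, 5) = 5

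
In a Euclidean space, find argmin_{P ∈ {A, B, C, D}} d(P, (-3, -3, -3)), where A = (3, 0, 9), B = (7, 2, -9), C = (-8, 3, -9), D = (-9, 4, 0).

Distances: d(A) ≈ 13.7477, d(B) ≈ 12.6886, d(C) ≈ 9.8489, d(D) ≈ 9.6954. Nearest: D = (-9, 4, 0) with distance 9.6954.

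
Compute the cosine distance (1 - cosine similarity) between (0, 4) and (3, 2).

With u = (0, 4), v = (3, 2):
u·v = 0·3 + 4·2 = 0 + 8 = 8.
|u| = √(0² + 4²) = √16, |v| = √(3² + 2²) = √13, so |u||v| = √(16·13) = √208.
cos θ = (u·v)/(|u||v|) = 8/√208 ≈ 0.5547
Cosine distance = 1 - cos θ ≈ 1 - 0.5547 = 0.4453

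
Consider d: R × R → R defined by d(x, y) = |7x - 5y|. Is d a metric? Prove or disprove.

No. d fails symmetry: d(6, 7) = |7·6 - 5·7| = |7| = 7, but d(7, 6) = |7·7 - 5·6| = |19| = 19. Since 7 ≠ 19, d(x,y) ≠ d(y,x) in general.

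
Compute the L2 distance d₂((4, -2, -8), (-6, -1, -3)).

√(Σ(x_i - y_i)²) = √((4 - (-6))² + (-2 - (-1))² + (-8 - (-3))²)
= √(10² + (-1)² + (-5)²) = √(100 + 1 + 25) = √126 ≈ 11.225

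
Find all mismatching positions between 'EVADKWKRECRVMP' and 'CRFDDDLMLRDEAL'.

Differing positions: 1, 2, 3, 5, 6, 7, 8, 9, 10, 11, 12, 13, 14. Hamming distance = 13.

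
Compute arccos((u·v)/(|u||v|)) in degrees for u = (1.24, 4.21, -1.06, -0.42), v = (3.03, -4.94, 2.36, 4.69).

With u = (1.24, 4.21, -1.06, -0.42), v = (3.03, -4.94, 2.36, 4.69):
u·v = 1.24·3.03 + 4.21·(-4.94) + (-1.06)·2.36 + (-0.42)·4.69 = 3.7572 + (-20.7974) + (-2.5016) + (-1.9698) = -21.5116.
|u| = √(1.24² + 4.21² + (-1.06)² + (-0.42)²) = √(1.5376 + 17.7241 + 1.1236 + 0.1764) = √20.5617, |v| = √(3.03² + (-4.94)² + 2.36² + 4.69²) = √(9.1809 + 24.4036 + 5.5696 + 21.9961) = √61.1502.
cos θ = (u·v)/(|u||v|) = -21.5116/(√20.5617·√61.1502) ≈ -0.606658
θ = arccos(-0.606658) ≈ 127.35°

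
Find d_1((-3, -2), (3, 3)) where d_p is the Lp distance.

Σ|x_i - y_i| = |-3 - 3| + |-2 - 3| = 6 + 5 = 11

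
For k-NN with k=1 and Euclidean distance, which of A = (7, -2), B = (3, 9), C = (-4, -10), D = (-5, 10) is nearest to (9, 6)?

Distances: d(A) ≈ 8.2462, d(B) ≈ 6.7082, d(C) ≈ 20.6155, d(D) ≈ 14.5602. Nearest: B = (3, 9) with distance 6.7082.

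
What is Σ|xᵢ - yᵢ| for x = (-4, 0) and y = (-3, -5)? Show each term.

Σ|x_i - y_i| = |-4 - (-3)| + |0 - (-5)| = 1 + 5 = 6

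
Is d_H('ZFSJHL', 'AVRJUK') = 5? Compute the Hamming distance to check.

Differing positions: 1, 2, 3, 5, 6. Hamming distance = 5, so the claim is true.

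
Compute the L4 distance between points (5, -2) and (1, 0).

(Σ|x_i - y_i|^4)^(1/4) = (|5 - 1|^4 + |-2 - 0|^4)^(1/4)
= (4^4 + 2^4)^(1/4) = (256 + 16)^(1/4) = (272)^(1/4) ≈ 4.0611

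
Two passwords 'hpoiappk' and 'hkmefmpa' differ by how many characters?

Differing positions: 2, 3, 4, 5, 6, 8. Hamming distance = 6.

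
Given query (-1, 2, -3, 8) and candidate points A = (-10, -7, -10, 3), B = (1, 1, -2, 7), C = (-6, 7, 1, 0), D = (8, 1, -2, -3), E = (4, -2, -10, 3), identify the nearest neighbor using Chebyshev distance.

Distances: d(A) = 9, d(B) = 2, d(C) = 8, d(D) = 11, d(E) = 7. Nearest: B = (1, 1, -2, 7) with distance 2.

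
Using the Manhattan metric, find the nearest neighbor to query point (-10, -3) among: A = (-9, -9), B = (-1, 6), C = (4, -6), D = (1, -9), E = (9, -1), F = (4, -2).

Distances: d(A) = 7, d(B) = 18, d(C) = 17, d(D) = 17, d(E) = 21, d(F) = 15. Nearest: A = (-9, -9) with distance 7.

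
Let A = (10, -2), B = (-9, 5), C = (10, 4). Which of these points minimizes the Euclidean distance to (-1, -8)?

Distances: d(A) ≈ 12.53, d(B) ≈ 15.2643, d(C) ≈ 16.2788. Nearest: A = (10, -2) with distance 12.53.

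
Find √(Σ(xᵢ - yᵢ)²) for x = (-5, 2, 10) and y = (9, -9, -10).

√(Σ(x_i - y_i)²) = √((-5 - 9)² + (2 - (-9))² + (10 - (-10))²)
= √((-14)² + 11² + 20²) = √(196 + 121 + 400) = √717 ≈ 26.7769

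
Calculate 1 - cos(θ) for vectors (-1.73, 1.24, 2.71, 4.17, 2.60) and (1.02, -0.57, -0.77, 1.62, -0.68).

With u = (-1.73, 1.24, 2.71, 4.17, 2.60), v = (1.02, -0.57, -0.77, 1.62, -0.68):
u·v = (-1.73)·1.02 + 1.24·(-0.57) + 2.71·(-0.77) + 4.17·1.62 + 2.6·(-0.68) = (-1.7646) + (-0.7068) + (-2.0867) + 6.7554 + (-1.768) = 0.4293.
|u| = √((-1.73)² + 1.24² + 2.71² + 4.17² + 2.6²) = √(2.9929 + 1.5376 + 7.3441 + 17.3889 + 6.76) = √36.0235, |v| = √(1.02² + (-0.57)² + (-0.77)² + 1.62² + (-0.68)²) = √(1.0404 + 0.3249 + 0.5929 + 2.6244 + 0.4624) = √5.045.
cos θ = (u·v)/(|u||v|) = 0.4293/(√36.0235·√5.045) ≈ 0.0318
Cosine distance = 1 - cos θ ≈ 1 - 0.0318 = 0.9682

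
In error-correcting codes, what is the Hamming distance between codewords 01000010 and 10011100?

Differing positions: 1, 2, 4, 5, 6, 7. Hamming distance = 6.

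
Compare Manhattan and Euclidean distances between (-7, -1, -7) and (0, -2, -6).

L1 = |-7 - 0| + |-1 - (-2)| + |-7 - (-6)| = 7 + 1 + 1 = 9
L2 = √(7² + 1² + 1²) = √51 ≈ 7.1414
L1 ≥ L2 always (equality iff movement is along one axis); L1 > L2 here.
Ratio L1/L2 = 9/√51 ≈ 1.2603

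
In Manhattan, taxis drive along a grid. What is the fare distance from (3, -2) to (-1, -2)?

Σ|x_i - y_i| = |3 - (-1)| + |-2 - (-2)| = 4 + 0 = 4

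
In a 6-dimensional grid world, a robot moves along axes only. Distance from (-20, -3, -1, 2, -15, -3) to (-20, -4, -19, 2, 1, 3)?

Σ|x_i - y_i| = |-20 - (-20)| + |-3 - (-4)| + |-1 - (-19)| + |2 - 2| + |-15 - 1| + |-3 - 3| = 0 + 1 + 18 + 0 + 16 + 6 = 41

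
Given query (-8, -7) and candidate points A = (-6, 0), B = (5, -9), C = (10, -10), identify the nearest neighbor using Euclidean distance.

Distances: d(A) ≈ 7.2801, d(B) ≈ 13.1529, d(C) ≈ 18.2483. Nearest: A = (-6, 0) with distance 7.2801.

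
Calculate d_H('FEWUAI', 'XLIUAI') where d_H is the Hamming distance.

Differing positions: 1, 2, 3. Hamming distance = 3.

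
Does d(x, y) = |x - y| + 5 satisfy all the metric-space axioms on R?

No. d fails identity of indiscernibles (specifically d(x,x) = 0): d(0, 0) = |0 - 0| + 5 = 0 + 5 = 5 ≠ 0.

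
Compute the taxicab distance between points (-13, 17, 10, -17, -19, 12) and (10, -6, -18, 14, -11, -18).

Σ|x_i - y_i| = |-13 - 10| + |17 - (-6)| + |10 - (-18)| + |-17 - 14| + |-19 - (-11)| + |12 - (-18)| = 23 + 23 + 28 + 31 + 8 + 30 = 143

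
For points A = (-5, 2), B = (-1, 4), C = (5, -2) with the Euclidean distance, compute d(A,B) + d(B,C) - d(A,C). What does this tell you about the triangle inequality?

d(A,B) = √(4² + 2²) = √20 ≈ 4.4721, d(B,C) = √(6² + 6²) = √72 ≈ 8.4853, d(A,C) = √(10² + 4²) = √116 ≈ 10.7703.
d(A,B) + d(B,C) - d(A,C) = 4.4721 + 8.4853 - 10.7703 = 12.9574 - 10.7703 = 2.1871 (to 4 decimal places). This is ≥ 0, so the triangle inequality holds for these points.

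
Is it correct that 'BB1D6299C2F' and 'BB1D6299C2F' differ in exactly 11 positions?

Differing positions: none. Hamming distance = 0, so the claim that d_H = 11 is false.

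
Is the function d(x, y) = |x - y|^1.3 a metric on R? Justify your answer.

No. d(x,y) = |x-y|^1.3 fails the triangle inequality since p = 1.3 > 1. Counterexample: x = 1, y = 7, z = 19. d(x,z) = |1 - 19|^1.3 = 18^1.3 ≈ 42.8405, but d(x,y) + d(y,z) = 6^1.3 + 12^1.3 ≈ 10.2706 + 25.2892 = 35.5598. Since 42.8405 > 35.5598, the triangle inequality is violated.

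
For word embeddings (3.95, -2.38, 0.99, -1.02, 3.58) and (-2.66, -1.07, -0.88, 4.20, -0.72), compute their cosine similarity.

With u = (3.95, -2.38, 0.99, -1.02, 3.58), v = (-2.66, -1.07, -0.88, 4.20, -0.72):
u·v = 3.95·(-2.66) + (-2.38)·(-1.07) + 0.99·(-0.88) + (-1.02)·4.2 + 3.58·(-0.72) = (-10.507) + 2.5466 + (-0.8712) + (-4.284) + (-2.5776) = -15.6932.
|u| = √(3.95² + (-2.38)² + 0.99² + (-1.02)² + 3.58²) = √(15.6025 + 5.6644 + 0.9801 + 1.0404 + 12.8164) = √36.1038, |v| = √((-2.66)² + (-1.07)² + (-0.88)² + 4.2² + (-0.72)²) = √(7.0756 + 1.1449 + 0.7744 + 17.64 + 0.5184) = √27.1533.
cos θ = (u·v)/(|u||v|) = -15.6932/(√36.1038·√27.1533) ≈ -0.5012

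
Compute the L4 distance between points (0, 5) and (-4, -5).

(Σ|x_i - y_i|^4)^(1/4) = (|0 - (-4)|^4 + |5 - (-5)|^4)^(1/4)
= (4^4 + 10^4)^(1/4) = (256 + 10000)^(1/4) = (10256)^(1/4) ≈ 10.0634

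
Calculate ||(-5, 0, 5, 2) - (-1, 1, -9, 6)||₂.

√(Σ(x_i - y_i)²) = √((-5 - (-1))² + (0 - 1)² + (5 - (-9))² + (2 - 6)²)
= √((-4)² + (-1)² + 14² + (-4)²) = √(16 + 1 + 196 + 16) = √229 ≈ 15.1327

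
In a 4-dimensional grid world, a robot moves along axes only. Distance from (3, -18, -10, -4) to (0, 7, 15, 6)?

Σ|x_i - y_i| = |3 - 0| + |-18 - 7| + |-10 - 15| + |-4 - 6| = 3 + 25 + 25 + 10 = 63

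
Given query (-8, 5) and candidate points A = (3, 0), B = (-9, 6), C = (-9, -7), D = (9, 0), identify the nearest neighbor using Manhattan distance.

Distances: d(A) = 16, d(B) = 2, d(C) = 13, d(D) = 22. Nearest: B = (-9, 6) with distance 2.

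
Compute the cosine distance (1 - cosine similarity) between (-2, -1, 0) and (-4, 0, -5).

With u = (-2, -1, 0), v = (-4, 0, -5):
u·v = (-2)·(-4) + (-1)·0 + 0·(-5) = 8 + 0 + 0 = 8.
|u| = √((-2)² + (-1)² + 0²) = √5, |v| = √((-4)² + 0² + (-5)²) = √41, so |u||v| = √(5·41) = √205.
cos θ = (u·v)/(|u||v|) = 8/√205 ≈ 0.5587
Cosine distance = 1 - cos θ ≈ 1 - 0.5587 = 0.4413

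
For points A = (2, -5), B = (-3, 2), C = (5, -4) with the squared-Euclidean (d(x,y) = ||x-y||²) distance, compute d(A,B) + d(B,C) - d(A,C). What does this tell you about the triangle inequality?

d(A,B) = 5² + 7² = 74, d(B,C) = 8² + 6² = 100, d(A,C) = 3² + 1² = 10.
d(A,B) + d(B,C) - d(A,C) = 74 + 100 - 10 = 174 - 10 = 164. This is ≥ 0, so the triangle inequality holds for these points.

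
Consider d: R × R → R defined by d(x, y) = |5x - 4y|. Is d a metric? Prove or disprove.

No. d fails symmetry: d(5, 8) = |5·5 - 4·8| = |-7| = 7, but d(8, 5) = |5·8 - 4·5| = |20| = 20. Since 7 ≠ 20, d(x,y) ≠ d(y,x) in general.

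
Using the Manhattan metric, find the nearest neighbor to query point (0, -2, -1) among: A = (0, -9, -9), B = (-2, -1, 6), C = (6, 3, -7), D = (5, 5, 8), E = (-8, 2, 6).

Distances: d(A) = 15, d(B) = 10, d(C) = 17, d(D) = 21, d(E) = 19. Nearest: B = (-2, -1, 6) with distance 10.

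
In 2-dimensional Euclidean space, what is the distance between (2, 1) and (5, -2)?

√(Σ(x_i - y_i)²) = √((2 - 5)² + (1 - (-2))²)
= √((-3)² + 3²) = √(9 + 9) = √18 ≈ 4.2426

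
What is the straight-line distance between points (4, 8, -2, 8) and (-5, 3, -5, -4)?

√(Σ(x_i - y_i)²) = √((4 - (-5))² + (8 - 3)² + (-2 - (-5))² + (8 - (-4))²)
= √(9² + 5² + 3² + 12²) = √(81 + 25 + 9 + 144) = √259 ≈ 16.0935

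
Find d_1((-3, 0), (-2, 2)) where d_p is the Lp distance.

Σ|x_i - y_i| = |-3 - (-2)| + |0 - 2| = 1 + 2 = 3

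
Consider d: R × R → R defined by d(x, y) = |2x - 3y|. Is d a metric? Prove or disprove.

No. d fails symmetry: d(3, 5) = |2·3 - 3·5| = |-9| = 9, but d(5, 3) = |2·5 - 3·3| = |1| = 1. Since 9 ≠ 1, d(x,y) ≠ d(y,x) in general.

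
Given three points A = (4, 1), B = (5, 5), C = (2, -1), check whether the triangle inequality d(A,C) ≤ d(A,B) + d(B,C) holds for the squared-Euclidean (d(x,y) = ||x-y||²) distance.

d(A,B) = 1² + 4² = 17, d(B,C) = 3² + 6² = 45, d(A,C) = 2² + 2² = 8.
d(A,C) = 8 ≤ 17 + 45 = 62. Triangle inequality is satisfied.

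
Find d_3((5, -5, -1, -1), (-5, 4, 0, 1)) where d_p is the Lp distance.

(Σ|x_i - y_i|^3)^(1/3) = (|5 - (-5)|^3 + |-5 - 4|^3 + |-1 - 0|^3 + |-1 - 1|^3)^(1/3)
= (10^3 + 9^3 + 1^3 + 2^3)^(1/3) = (1000 + 729 + 1 + 8)^(1/3) = (1738)^(1/3) ≈ 12.0231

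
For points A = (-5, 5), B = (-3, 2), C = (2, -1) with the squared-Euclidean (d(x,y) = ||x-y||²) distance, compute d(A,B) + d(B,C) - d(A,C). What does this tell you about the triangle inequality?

d(A,B) = 2² + 3² = 13, d(B,C) = 5² + 3² = 34, d(A,C) = 7² + 6² = 85.
d(A,B) + d(B,C) - d(A,C) = 13 + 34 - 85 = 47 - 85 = -38. This is < 0, so the triangle inequality FAILS for these points (squared-Euclidean is not a metric).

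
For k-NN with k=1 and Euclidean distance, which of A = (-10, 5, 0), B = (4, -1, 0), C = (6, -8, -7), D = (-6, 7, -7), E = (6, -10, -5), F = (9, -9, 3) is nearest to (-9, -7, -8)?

Distances: d(A) ≈ 14.4568, d(B) ≈ 16.4012, d(C) ≈ 15.0665, d(D) ≈ 14.3527, d(E) ≈ 15.5885, d(F) ≈ 21.1896. Nearest: D = (-6, 7, -7) with distance 14.3527.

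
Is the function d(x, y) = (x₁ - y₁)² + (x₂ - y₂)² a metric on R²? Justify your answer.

No. The squared Euclidean distance fails the triangle inequality. Counterexample: x = (0, 0), y = (1, 4), z = (2, 8). d(x,z) = 2² + 8² = 68, but d(x,y) + d(y,z) = (1² + 4²) + (1² + 4²) = 17 + 17 = 34. Since 68 > 34, the triangle inequality is violated. (Note: √d, the ordinary Euclidean distance, IS a metric.)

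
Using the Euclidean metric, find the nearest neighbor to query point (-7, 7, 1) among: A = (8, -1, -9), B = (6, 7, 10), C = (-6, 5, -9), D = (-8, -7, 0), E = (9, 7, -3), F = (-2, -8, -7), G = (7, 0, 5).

Distances: d(A) ≈ 19.7231, d(B) ≈ 15.8114, d(C) ≈ 10.247, d(D) ≈ 14.0712, d(E) ≈ 16.4924, d(F) ≈ 17.72, d(G) ≈ 16.1555. Nearest: C = (-6, 5, -9) with distance 10.247.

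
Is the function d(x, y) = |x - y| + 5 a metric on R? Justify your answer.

No. d fails identity of indiscernibles (specifically d(x,x) = 0): d(-7, -7) = |-7 - (-7)| + 5 = 0 + 5 = 5 ≠ 0.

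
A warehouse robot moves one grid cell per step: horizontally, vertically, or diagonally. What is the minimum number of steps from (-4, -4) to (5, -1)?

max(|x_i - y_i|) = max(|-4 - 5|, |-4 - (-1)|) = max(9, 3) = 9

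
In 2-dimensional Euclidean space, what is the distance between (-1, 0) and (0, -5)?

√(Σ(x_i - y_i)²) = √((-1 - 0)² + (0 - (-5))²)
= √((-1)² + 5²) = √(1 + 25) = √26 ≈ 5.099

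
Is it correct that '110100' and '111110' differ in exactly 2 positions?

Differing positions: 3, 5. Hamming distance = 2, so the claim is true.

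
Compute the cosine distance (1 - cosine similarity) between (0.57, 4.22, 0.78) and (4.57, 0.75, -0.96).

With u = (0.57, 4.22, 0.78), v = (4.57, 0.75, -0.96):
u·v = 0.57·4.57 + 4.22·0.75 + 0.78·(-0.96) = 2.6049 + 3.165 + (-0.7488) = 5.0211.
|u| = √(0.57² + 4.22² + 0.78²) = √(0.3249 + 17.8084 + 0.6084) = √18.7417, |v| = √(4.57² + 0.75² + (-0.96)²) = √(20.8849 + 0.5625 + 0.9216) = √22.369.
cos θ = (u·v)/(|u||v|) = 5.0211/(√18.7417·√22.369) ≈ 0.2452
Cosine distance = 1 - cos θ ≈ 1 - 0.2452 = 0.7548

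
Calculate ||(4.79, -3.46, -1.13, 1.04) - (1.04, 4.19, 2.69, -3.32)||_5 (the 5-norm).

(Σ|x_i - y_i|^5)^(1/5) = (|4.79 - 1.04|^5 + |-3.46 - 4.19|^5 + |-1.13 - 2.69|^5 + |1.04 - (-3.32)|^5)^(1/5)
= (3.75^5 + 7.65^5 + 3.82^5 + 4.36^5)^(1/5) ≈ (741.5771 + 26200.355 + 813.4237 + 1575.5509)^(1/5) = (29330.9067)^(1/5) ≈ 7.8247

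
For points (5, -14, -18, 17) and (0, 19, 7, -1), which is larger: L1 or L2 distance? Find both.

L1 = |5 - 0| + |-14 - 19| + |-18 - 7| + |17 - (-1)| = 5 + 33 + 25 + 18 = 81
L2 = √(5² + 33² + 25² + 18²) = √2063 ≈ 45.4203
L1 ≥ L2 always (equality iff movement is along one axis); L1 > L2 here.
Ratio L1/L2 = 81/√2063 ≈ 1.7833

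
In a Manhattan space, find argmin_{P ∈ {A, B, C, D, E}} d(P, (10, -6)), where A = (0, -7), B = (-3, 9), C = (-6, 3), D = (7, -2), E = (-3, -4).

Distances: d(A) = 11, d(B) = 28, d(C) = 25, d(D) = 7, d(E) = 15. Nearest: D = (7, -2) with distance 7.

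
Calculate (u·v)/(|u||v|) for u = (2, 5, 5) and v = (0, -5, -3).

With u = (2, 5, 5), v = (0, -5, -3):
u·v = 2·0 + 5·(-5) + 5·(-3) = 0 + (-25) + (-15) = -40.
|u| = √(2² + 5² + 5²) = √54, |v| = √(0² + (-5)² + (-3)²) = √34, so |u||v| = √(54·34) = √1836.
cos θ = (u·v)/(|u||v|) = -40/√1836 ≈ -0.9335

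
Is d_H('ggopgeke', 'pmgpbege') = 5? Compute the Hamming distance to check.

Differing positions: 1, 2, 3, 5, 7. Hamming distance = 5, so the claim is true.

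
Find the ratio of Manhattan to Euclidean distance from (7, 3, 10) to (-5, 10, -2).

L1 = |7 - (-5)| + |3 - 10| + |10 - (-2)| = 12 + 7 + 12 = 31
L2 = √(12² + 7² + 12²) = √337 ≈ 18.3576
L1 ≥ L2 always (equality iff movement is along one axis); L1 > L2 here.
Ratio L1/L2 = 31/√337 ≈ 1.6887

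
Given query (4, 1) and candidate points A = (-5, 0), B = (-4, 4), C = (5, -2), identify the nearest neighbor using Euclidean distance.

Distances: d(A) ≈ 9.0554, d(B) ≈ 8.544, d(C) ≈ 3.1623. Nearest: C = (5, -2) with distance 3.1623.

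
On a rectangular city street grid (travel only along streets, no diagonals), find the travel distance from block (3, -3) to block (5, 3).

Σ|x_i - y_i| = |3 - 5| + |-3 - 3| = 2 + 6 = 8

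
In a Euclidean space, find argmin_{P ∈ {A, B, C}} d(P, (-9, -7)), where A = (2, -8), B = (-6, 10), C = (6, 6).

Distances: d(A) ≈ 11.0454, d(B) ≈ 17.2627, d(C) ≈ 19.8494. Nearest: A = (2, -8) with distance 11.0454.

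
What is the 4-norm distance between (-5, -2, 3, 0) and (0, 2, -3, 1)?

(Σ|x_i - y_i|^4)^(1/4) = (|-5 - 0|^4 + |-2 - 2|^4 + |3 - (-3)|^4 + |0 - 1|^4)^(1/4)
= (5^4 + 4^4 + 6^4 + 1^4)^(1/4) = (625 + 256 + 1296 + 1)^(1/4) = (2178)^(1/4) ≈ 6.8315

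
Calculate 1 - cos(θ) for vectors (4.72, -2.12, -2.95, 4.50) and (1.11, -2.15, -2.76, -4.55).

With u = (4.72, -2.12, -2.95, 4.50), v = (1.11, -2.15, -2.76, -4.55):
u·v = 4.72·1.11 + (-2.12)·(-2.15) + (-2.95)·(-2.76) + 4.5·(-4.55) = 5.2392 + 4.558 + 8.142 + (-20.475) = -2.5358.
|u| = √(4.72² + (-2.12)² + (-2.95)² + 4.5²) = √(22.2784 + 4.4944 + 8.7025 + 20.25) = √55.7253, |v| = √(1.11² + (-2.15)² + (-2.76)² + (-4.55)²) = √(1.2321 + 4.6225 + 7.6176 + 20.7025) = √34.1747.
cos θ = (u·v)/(|u||v|) = -2.5358/(√55.7253·√34.1747) ≈ -0.0581
Cosine distance = 1 - cos θ ≈ 1 - (-0.0581) = 1.0581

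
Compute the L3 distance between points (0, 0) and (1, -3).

(Σ|x_i - y_i|^3)^(1/3) = (|0 - 1|^3 + |0 - (-3)|^3)^(1/3)
= (1^3 + 3^3)^(1/3) = (1 + 27)^(1/3) = (28)^(1/3) ≈ 3.0366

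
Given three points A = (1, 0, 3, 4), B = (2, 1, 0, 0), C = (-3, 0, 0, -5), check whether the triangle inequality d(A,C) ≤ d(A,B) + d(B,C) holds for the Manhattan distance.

d(A,B) = 1 + 1 + 3 + 4 = 9, d(B,C) = 5 + 1 + 0 + 5 = 11, d(A,C) = 4 + 0 + 3 + 9 = 16.
d(A,C) = 16 ≤ 9 + 11 = 20. Triangle inequality is satisfied.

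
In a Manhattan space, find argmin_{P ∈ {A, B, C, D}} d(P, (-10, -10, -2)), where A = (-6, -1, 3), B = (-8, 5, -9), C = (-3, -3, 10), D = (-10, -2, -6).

Distances: d(A) = 18, d(B) = 24, d(C) = 26, d(D) = 12. Nearest: D = (-10, -2, -6) with distance 12.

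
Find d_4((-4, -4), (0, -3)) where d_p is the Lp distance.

(Σ|x_i - y_i|^4)^(1/4) = (|-4 - 0|^4 + |-4 - (-3)|^4)^(1/4)
= (4^4 + 1^4)^(1/4) = (256 + 1)^(1/4) = (257)^(1/4) ≈ 4.0039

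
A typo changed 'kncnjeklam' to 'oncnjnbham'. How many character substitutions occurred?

Differing positions: 1, 6, 7, 8. Hamming distance = 4.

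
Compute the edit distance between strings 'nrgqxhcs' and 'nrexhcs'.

Let D[i][j] be the edit distance between the first i characters of 'nrgqxhcs' and the first j characters of 'nrexhcs', with D[i][0] = i, D[0][j] = j, and D[i][j] = D[i-1][j-1] if the characters match, else 1 + min(D[i-1][j], D[i][j-1], D[i-1][j-1]). Filling the table (rows: prefixes of 'nrgqxhcs', columns: prefixes of 'nrexhcs'):
     ε  n  r  e  x  h  c  s
  ε  0  1  2  3  4  5  6  7
  n  1  0  1  2  3  4  5  6
  r  2  1  0  1  2  3  4  5
  g  3  2  1  1  2  3  4  5
  q  4  3  2  2  2  3  4  5
  x  5  4  3  3  2  3  4  5
  h  6  5  4  4  3  2  3  4
  c  7  6  5  5  4  3  2  3
  s  8  7  6  6  5  4  3  2
The bottom-right entry gives D[8][7] = 2, so no sequence of fewer than 2 edits works. Backtracking through the table gives one optimal edit sequence (2 edits):
  nrgqxhcs → nrqxhcs (del g @3)
  nrqxhcs → nrexhcs (sub q→e @3)
Edit distance = 2.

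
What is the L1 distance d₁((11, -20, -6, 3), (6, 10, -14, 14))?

Σ|x_i - y_i| = |11 - 6| + |-20 - 10| + |-6 - (-14)| + |3 - 14| = 5 + 30 + 8 + 11 = 54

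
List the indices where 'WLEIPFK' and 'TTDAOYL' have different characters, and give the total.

Differing positions: 1, 2, 3, 4, 5, 6, 7. Hamming distance = 7.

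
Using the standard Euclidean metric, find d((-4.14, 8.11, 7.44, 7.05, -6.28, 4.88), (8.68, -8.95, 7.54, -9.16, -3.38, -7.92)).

√(Σ(x_i - y_i)²) = √((-4.14 - 8.68)² + (8.11 - (-8.95))² + (7.44 - 7.54)² + (7.05 - (-9.16))² + (-6.28 - (-3.38))² + (4.88 - (-7.92))²)
= √((-12.82)² + 17.06² + (-0.1)² + 16.21² + (-2.9)² + 12.8²) = √(164.3524 + 291.0436 + 0.01 + 262.7641 + 8.41 + 163.84) = √890.4201 ≈ 29.8399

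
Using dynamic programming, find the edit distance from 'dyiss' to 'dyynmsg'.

Let D[i][j] be the edit distance between the first i characters of 'dyiss' and the first j characters of 'dyynmsg', with D[i][0] = i, D[0][j] = j, and D[i][j] = D[i-1][j-1] if the characters match, else 1 + min(D[i-1][j], D[i][j-1], D[i-1][j-1]). Filling the table (rows: prefixes of 'dyiss', columns: prefixes of 'dyynmsg'):
     ε  d  y  y  n  m  s  g
  ε  0  1  2  3  4  5  6  7
  d  1  0  1  2  3  4  5  6
  y  2  1  0  1  2  3  4  5
  i  3  2  1  1  2  3  4  5
  s  4  3  2  2  2  3  3  4
  s  5  4  3  3  3  3  3  4
The bottom-right entry gives D[5][7] = 4, so no sequence of fewer than 4 edits works. Backtracking through the table gives one optimal edit sequence (4 edits):
  dyiss → dyyiss (ins y @2)
  dyyiss → dyyniss (ins n @4)
  dyyniss → dyynmss (sub i→m @5)
  dyynmss → dyynmsg (sub s→g @7)
Edit distance = 4.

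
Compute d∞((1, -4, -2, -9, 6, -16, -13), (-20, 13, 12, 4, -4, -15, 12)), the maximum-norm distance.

max(|x_i - y_i|) = max(|1 - (-20)|, |-4 - 13|, |-2 - 12|, |-9 - 4|, |6 - (-4)|, |-16 - (-15)|, |-13 - 12|) = max(21, 17, 14, 13, 10, 1, 25) = 25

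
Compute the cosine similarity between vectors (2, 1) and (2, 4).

With u = (2, 1), v = (2, 4):
u·v = 2·2 + 1·4 = 4 + 4 = 8.
|u| = √(2² + 1²) = √5, |v| = √(2² + 4²) = √20, so |u||v| = √(5·20) = √100 = 10.
cos θ = (u·v)/(|u||v|) = 8/10 = 0.8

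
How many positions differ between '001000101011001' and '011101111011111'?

Differing positions: 2, 4, 6, 8, 13, 14. Hamming distance = 6.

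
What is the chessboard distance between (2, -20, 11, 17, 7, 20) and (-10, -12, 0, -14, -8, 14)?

max(|x_i - y_i|) = max(|2 - (-10)|, |-20 - (-12)|, |11 - 0|, |17 - (-14)|, |7 - (-8)|, |20 - 14|) = max(12, 8, 11, 31, 15, 6) = 31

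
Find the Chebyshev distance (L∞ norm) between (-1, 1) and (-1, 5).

max(|x_i - y_i|) = max(|-1 - (-1)|, |1 - 5|) = max(0, 4) = 4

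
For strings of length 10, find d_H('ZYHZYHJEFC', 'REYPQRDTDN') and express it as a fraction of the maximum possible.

Differing positions: 1, 2, 3, 4, 5, 6, 7, 8, 9, 10. Hamming distance = 10. The maximum possible Hamming distance for length-10 strings is 10, so d_H/10 = 10/10 = 1.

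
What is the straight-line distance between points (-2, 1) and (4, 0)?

√(Σ(x_i - y_i)²) = √((-2 - 4)² + (1 - 0)²)
= √((-6)² + 1²) = √(36 + 1) = √37 ≈ 6.0828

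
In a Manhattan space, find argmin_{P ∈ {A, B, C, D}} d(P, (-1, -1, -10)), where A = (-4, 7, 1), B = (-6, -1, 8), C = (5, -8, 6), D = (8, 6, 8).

Distances: d(A) = 22, d(B) = 23, d(C) = 29, d(D) = 34. Nearest: A = (-4, 7, 1) with distance 22.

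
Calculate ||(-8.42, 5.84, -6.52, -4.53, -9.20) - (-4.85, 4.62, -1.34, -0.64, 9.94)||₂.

√(Σ(x_i - y_i)²) = √((-8.42 - (-4.85))² + (5.84 - 4.62)² + (-6.52 - (-1.34))² + (-4.53 - (-0.64))² + (-9.2 - 9.94)²)
= √((-3.57)² + 1.22² + (-5.18)² + (-3.89)² + (-19.14)²) = √(12.7449 + 1.4884 + 26.8324 + 15.1321 + 366.3396) = √422.5374 ≈ 20.5557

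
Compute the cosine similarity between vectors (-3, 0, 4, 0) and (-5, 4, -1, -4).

With u = (-3, 0, 4, 0), v = (-5, 4, -1, -4):
u·v = (-3)·(-5) + 0·4 + 4·(-1) + 0·(-4) = 15 + 0 + (-4) + 0 = 11.
|u| = √((-3)² + 0² + 4² + 0²) = √25, |v| = √((-5)² + 4² + (-1)² + (-4)²) = √58, so |u||v| = √(25·58) = √1450.
cos θ = (u·v)/(|u||v|) = 11/√1450 ≈ 0.2889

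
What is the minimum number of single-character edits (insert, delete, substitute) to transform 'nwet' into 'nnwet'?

Let D[i][j] be the edit distance between the first i characters of 'nwet' and the first j characters of 'nnwet', with D[i][0] = i, D[0][j] = j, and D[i][j] = D[i-1][j-1] if the characters match, else 1 + min(D[i-1][j], D[i][j-1], D[i-1][j-1]). Filling the table (rows: prefixes of 'nwet', columns: prefixes of 'nnwet'):
     ε  n  n  w  e  t
  ε  0  1  2  3  4  5
  n  1  0  1  2  3  4
  w  2  1  1  1  2  3
  e  3  2  2  2  1  2
  t  4  3  3  3  2  1
The bottom-right entry gives D[4][5] = 1, so no sequence of fewer than 1 edit works. Backtracking through the table gives one optimal edit sequence (1 edit):
  nwet → nnwet (ins n @1)
Edit distance = 1.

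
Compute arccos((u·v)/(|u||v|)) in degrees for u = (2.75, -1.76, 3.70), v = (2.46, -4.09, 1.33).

With u = (2.75, -1.76, 3.70), v = (2.46, -4.09, 1.33):
u·v = 2.75·2.46 + (-1.76)·(-4.09) + 3.7·1.33 = 6.765 + 7.1984 + 4.921 = 18.8844.
|u| = √(2.75² + (-1.76)² + 3.7²) = √(7.5625 + 3.0976 + 13.69) = √24.3501, |v| = √(2.46² + (-4.09)² + 1.33²) = √(6.0516 + 16.7281 + 1.7689) = √24.5486.
cos θ = (u·v)/(|u||v|) = 18.8844/(√24.3501·√24.5486) ≈ 0.772395
θ = arccos(0.772395) ≈ 39.43°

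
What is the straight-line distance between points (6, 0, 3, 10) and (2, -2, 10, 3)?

√(Σ(x_i - y_i)²) = √((6 - 2)² + (0 - (-2))² + (3 - 10)² + (10 - 3)²)
= √(4² + 2² + (-7)² + 7²) = √(16 + 4 + 49 + 49) = √118 ≈ 10.8628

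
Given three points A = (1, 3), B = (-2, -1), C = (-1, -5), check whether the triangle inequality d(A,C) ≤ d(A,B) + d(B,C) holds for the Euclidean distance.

d(A,B) = √(3² + 4²) = √25 = 5, d(B,C) = √(1² + 4²) = √17 ≈ 4.1231, d(A,C) = √(2² + 8²) = √68 ≈ 8.2462.
d(A,C) ≈ 8.2462 ≤ 5 + 4.1231 = 9.1231. Triangle inequality is satisfied.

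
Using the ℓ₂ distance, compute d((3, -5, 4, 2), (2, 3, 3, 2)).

(Σ|x_i - y_i|^2)^(1/2) = (|3 - 2|^2 + |-5 - 3|^2 + |4 - 3|^2 + |2 - 2|^2)^(1/2)
= (1^2 + 8^2 + 1^2 + 0^2)^(1/2) = (1 + 64 + 1 + 0)^(1/2) = (66)^(1/2) ≈ 8.124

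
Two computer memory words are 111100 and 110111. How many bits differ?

Differing positions: 3, 5, 6. Hamming distance = 3.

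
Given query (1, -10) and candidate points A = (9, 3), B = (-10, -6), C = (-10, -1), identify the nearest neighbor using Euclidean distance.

Distances: d(A) ≈ 15.2643, d(B) ≈ 11.7047, d(C) ≈ 14.2127. Nearest: B = (-10, -6) with distance 11.7047.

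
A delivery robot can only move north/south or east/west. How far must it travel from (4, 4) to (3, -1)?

Σ|x_i - y_i| = |4 - 3| + |4 - (-1)| = 1 + 5 = 6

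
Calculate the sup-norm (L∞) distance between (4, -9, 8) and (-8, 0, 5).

max(|x_i - y_i|) = max(|4 - (-8)|, |-9 - 0|, |8 - 5|) = max(12, 9, 3) = 12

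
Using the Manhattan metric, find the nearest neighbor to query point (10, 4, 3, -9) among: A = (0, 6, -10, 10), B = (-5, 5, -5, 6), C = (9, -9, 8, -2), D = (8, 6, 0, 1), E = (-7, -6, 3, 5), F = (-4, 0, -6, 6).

Distances: d(A) = 44, d(B) = 39, d(C) = 26, d(D) = 17, d(E) = 41, d(F) = 42. Nearest: D = (8, 6, 0, 1) with distance 17.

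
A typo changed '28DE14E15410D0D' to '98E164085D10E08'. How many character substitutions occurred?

Differing positions: 1, 3, 4, 5, 7, 8, 10, 13, 15. Hamming distance = 9.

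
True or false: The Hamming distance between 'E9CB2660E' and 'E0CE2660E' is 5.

Differing positions: 2, 4. Hamming distance = 2, so the claim that d_H = 5 is false.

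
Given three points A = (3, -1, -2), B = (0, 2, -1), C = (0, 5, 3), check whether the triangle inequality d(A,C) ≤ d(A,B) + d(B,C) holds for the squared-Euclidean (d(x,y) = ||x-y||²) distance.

d(A,B) = 3² + 3² + 1² = 19, d(B,C) = 0² + 3² + 4² = 25, d(A,C) = 3² + 6² + 5² = 70.
d(A,C) = 70 > 19 + 25 = 44. Triangle inequality is VIOLATED. (Squared-Euclidean is not a metric — this is a counterexample.)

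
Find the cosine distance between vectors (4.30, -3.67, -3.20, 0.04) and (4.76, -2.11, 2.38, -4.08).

With u = (4.30, -3.67, -3.20, 0.04), v = (4.76, -2.11, 2.38, -4.08):
u·v = 4.3·4.76 + (-3.67)·(-2.11) + (-3.2)·2.38 + 0.04·(-4.08) = 20.468 + 7.7437 + (-7.616) + (-0.1632) = 20.4325.
|u| = √(4.3² + (-3.67)² + (-3.2)² + 0.04²) = √(18.49 + 13.4689 + 10.24 + 0.0016) = √42.2005, |v| = √(4.76² + (-2.11)² + 2.38² + (-4.08)²) = √(22.6576 + 4.4521 + 5.6644 + 16.6464) = √49.4205.
cos θ = (u·v)/(|u||v|) = 20.4325/(√42.2005·√49.4205) ≈ 0.4474
Cosine distance = 1 - cos θ ≈ 1 - 0.4474 = 0.5526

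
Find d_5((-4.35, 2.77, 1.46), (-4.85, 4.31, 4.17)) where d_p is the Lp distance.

(Σ|x_i - y_i|^5)^(1/5) = (|-4.35 - (-4.85)|^5 + |2.77 - 4.31|^5 + |1.46 - 4.17|^5)^(1/5)
= (0.5^5 + 1.54^5 + 2.71^5)^(1/5) ≈ (0.0312 + 8.6617 + 146.166)^(1/5) = (154.8589)^(1/5) ≈ 2.7415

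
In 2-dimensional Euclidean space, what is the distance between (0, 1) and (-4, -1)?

√(Σ(x_i - y_i)²) = √((0 - (-4))² + (1 - (-1))²)
= √(4² + 2²) = √(16 + 4) = √20 ≈ 4.4721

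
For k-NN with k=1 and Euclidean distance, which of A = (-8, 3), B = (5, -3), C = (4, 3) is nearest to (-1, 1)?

Distances: d(A) ≈ 7.2801, d(B) ≈ 7.2111, d(C) ≈ 5.3852. Nearest: C = (4, 3) with distance 5.3852.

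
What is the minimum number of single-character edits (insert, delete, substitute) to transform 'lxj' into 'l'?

Let D[i][j] be the edit distance between the first i characters of 'lxj' and the first j characters of 'l', with D[i][0] = i, D[0][j] = j, and D[i][j] = D[i-1][j-1] if the characters match, else 1 + min(D[i-1][j], D[i][j-1], D[i-1][j-1]). Filling the table (rows: prefixes of 'lxj', columns: prefixes of 'l'):
     ε  l
  ε  0  1
  l  1  0
  x  2  1
  j  3  2
The bottom-right entry gives D[3][1] = 2, so no sequence of fewer than 2 edits works. Backtracking through the table gives one optimal edit sequence (2 edits):
  lxj → lj (del x @2)
  lj → l (del j @2)
Edit distance = 2.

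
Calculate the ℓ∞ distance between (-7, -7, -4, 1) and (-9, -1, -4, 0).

max(|x_i - y_i|) = max(|-7 - (-9)|, |-7 - (-1)|, |-4 - (-4)|, |1 - 0|) = max(2, 6, 0, 1) = 6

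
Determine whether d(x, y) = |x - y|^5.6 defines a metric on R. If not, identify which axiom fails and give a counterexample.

No. d(x,y) = |x-y|^5.6 fails the triangle inequality since p = 5.6 > 1. Counterexample: x = 2, y = 10, z = 14. d(x,z) = |2 - 14|^5.6 = 12^5.6 ≈ 1105134.0953, but d(x,y) + d(y,z) = 8^5.6 + 4^5.6 ≈ 114104.8034 + 2352.5342 = 116457.3376. Since 1105134.0953 > 116457.3376, the triangle inequality is violated.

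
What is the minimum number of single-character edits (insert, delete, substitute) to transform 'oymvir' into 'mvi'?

Let D[i][j] be the edit distance between the first i characters of 'oymvir' and the first j characters of 'mvi', with D[i][0] = i, D[0][j] = j, and D[i][j] = D[i-1][j-1] if the characters match, else 1 + min(D[i-1][j], D[i][j-1], D[i-1][j-1]). Filling the table (rows: prefixes of 'oymvir', columns: prefixes of 'mvi'):
     ε  m  v  i
  ε  0  1  2  3
  o  1  1  2  3
  y  2  2  2  3
  m  3  2  3  3
  v  4  3  2  3
  i  5  4  3  2
  r  6  5  4  3
The bottom-right entry gives D[6][3] = 3, so no sequence of fewer than 3 edits works. Backtracking through the table gives one optimal edit sequence (3 edits):
  oymvir → ymvir (del o @1)
  ymvir → mvir (del y @1)
  mvir → mvi (del r @4)
Edit distance = 3.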